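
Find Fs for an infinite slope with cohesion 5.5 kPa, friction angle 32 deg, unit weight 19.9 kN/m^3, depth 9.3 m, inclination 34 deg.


Using Fs = c / (gamma*H*sin(beta)*cos(beta)) + tan(phi)/tan(beta)
Cohesion contribution = 5.5 / (19.9*9.3*sin(34)*cos(34))
Cohesion contribution = 0.0641048
Friction contribution = tan(32)/tan(34) = 0.926407
Fs = 0.0641048 + 0.926407
Fs = 0.991


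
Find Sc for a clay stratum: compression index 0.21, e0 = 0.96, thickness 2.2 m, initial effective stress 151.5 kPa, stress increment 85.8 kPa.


Using Sc = Cc * H / (1 + e0) * log10((sigma0 + delta_sigma) / sigma0)
Stress ratio = (151.5 + 85.8) / 151.5 = 1.56634
log10(1.56634) = 0.194885
Cc * H / (1 + e0) = 0.21 * 2.2 / (1 + 0.96) = 0.235714
Sc = 0.235714 * 0.194885
Sc = 0.0459 m


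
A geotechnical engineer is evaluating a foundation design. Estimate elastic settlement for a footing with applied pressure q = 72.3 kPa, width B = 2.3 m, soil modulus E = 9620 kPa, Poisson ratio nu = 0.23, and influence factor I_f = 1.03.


Using Se = q * B * (1 - nu^2) * I_f / E
1 - nu^2 = 1 - 0.23^2 = 0.9471
Se = 72.3 * 2.3 * 0.9471 * 1.03 / 9620
Se = 0.016863 m
Convert to mm: Se = 0.016863 * 1000 = 16.863 mm


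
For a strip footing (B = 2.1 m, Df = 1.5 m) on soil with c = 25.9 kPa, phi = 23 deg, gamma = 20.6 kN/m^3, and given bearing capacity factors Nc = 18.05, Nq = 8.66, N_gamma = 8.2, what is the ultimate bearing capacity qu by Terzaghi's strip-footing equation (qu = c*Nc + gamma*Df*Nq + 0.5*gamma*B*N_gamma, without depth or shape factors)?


Result: 912.46 kPa

Derivation:
Compute qu = c*Nc + gamma*Df*Nq + 0.5*gamma*B*N_gamma
Term 1: 25.9 * 18.05 = 467.495
Term 2: 20.6 * 1.5 * 8.66 = 267.594
Term 3: 0.5 * 20.6 * 2.1 * 8.2 = 177.366
qu = 467.495 + 267.594 + 177.366
qu = 912.46 kPa


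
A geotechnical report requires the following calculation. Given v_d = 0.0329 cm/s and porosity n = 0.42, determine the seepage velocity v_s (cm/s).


Using v_s = v_d / n
v_s = 0.0329 / 0.42
v_s = 0.07833 cm/s


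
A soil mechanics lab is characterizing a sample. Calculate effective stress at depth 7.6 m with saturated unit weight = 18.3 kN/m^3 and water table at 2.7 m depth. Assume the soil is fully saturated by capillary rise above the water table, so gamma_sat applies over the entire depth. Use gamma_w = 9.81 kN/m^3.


Total stress = gamma_sat * depth
sigma = 18.3 * 7.6 = 139.08 kPa
Pore water pressure u = gamma_w * (depth - d_wt)
u = 9.81 * (7.6 - 2.7) = 48.069 kPa
Effective stress = sigma - u
sigma' = 139.08 - 48.069 = 91.01 kPa


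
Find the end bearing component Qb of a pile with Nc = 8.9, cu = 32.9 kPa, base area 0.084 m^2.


Using Qb = Nc * cu * Ab
Qb = 8.9 * 32.9 * 0.084
Qb = 24.6 kN


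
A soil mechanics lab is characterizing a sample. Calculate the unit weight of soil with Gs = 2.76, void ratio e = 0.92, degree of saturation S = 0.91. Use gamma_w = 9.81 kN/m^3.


Using gamma = gamma_w * (Gs + S*e) / (1 + e)
Numerator: Gs + S*e = 2.76 + 0.91*0.92 = 3.5972
Denominator: 1 + e = 1 + 0.92 = 1.92
gamma = 9.81 * 3.5972 / 1.92
gamma = 18.379 kN/m^3


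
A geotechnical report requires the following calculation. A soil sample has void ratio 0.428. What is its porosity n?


Using the relation n = e / (1 + e)
n = 0.428 / (1 + 0.428)
n = 0.428 / 1.428
n = 0.2997


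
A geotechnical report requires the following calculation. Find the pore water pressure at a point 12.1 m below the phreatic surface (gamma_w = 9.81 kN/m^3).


Using u = gamma_w * h_w
u = 9.81 * 12.1
u = 118.7 kPa


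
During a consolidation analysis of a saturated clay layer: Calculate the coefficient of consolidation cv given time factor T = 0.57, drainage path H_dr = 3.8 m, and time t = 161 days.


Using cv = T * H_dr^2 / t
H_dr^2 = 3.8^2 = 14.44
cv = 0.57 * 14.44 / 161
cv = 0.05112 m^2/day


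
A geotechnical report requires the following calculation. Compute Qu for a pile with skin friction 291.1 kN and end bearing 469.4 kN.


Result: 760.5 kN

Derivation:
Using Qu = Qf + Qb
Qu = 291.1 + 469.4
Qu = 760.5 kN


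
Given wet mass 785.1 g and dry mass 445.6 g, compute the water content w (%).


Using w = (m_wet - m_dry) / m_dry * 100
m_wet - m_dry = 785.1 - 445.6 = 339.5 g
w = 339.5 / 445.6 * 100
w = 76.19 %


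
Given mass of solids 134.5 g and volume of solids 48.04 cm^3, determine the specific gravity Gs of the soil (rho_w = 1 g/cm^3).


Using Gs = m_s / (V_s * rho_w)
Since rho_w = 1 g/cm^3:
Gs = 134.5 / 48.04
Gs = 2.8


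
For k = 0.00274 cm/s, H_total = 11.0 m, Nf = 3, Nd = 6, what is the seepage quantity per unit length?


Result: 0.0001507 m^3/s per m

Derivation:
Convert k to m/s for unit consistency with H:
k = 0.00274 cm/s = 0.00274 / 100 m/s = 2.74e-05 m/s
Using q = k * H * Nf / Nd
Nf / Nd = 3 / 6 = 0.5
q = 2.74e-05 * 11.0 * 0.5
q = 0.0001507 m^3/s per m


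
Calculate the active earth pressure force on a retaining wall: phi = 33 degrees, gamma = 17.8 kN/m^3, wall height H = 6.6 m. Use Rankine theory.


Compute active earth pressure coefficient:
Ka = tan^2(45 - phi/2) = tan^2(28.5) = 0.294801
Compute active force:
Pa = 0.5 * Ka * gamma * H^2
Pa = 0.5 * 0.294801 * 17.8 * 6.6^2
Pa = 114.29 kN/m


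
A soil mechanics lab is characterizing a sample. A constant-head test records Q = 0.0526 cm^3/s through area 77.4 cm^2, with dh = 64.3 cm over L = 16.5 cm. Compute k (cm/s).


Compute hydraulic gradient:
i = dh / L = 64.3 / 16.5 = 3.89697
Then apply Darcy's law:
k = Q / (A * i)
k = 0.0526 / (77.4 * 3.89697)
k = 0.0526 / 301.625
k = 0.000174 cm/s


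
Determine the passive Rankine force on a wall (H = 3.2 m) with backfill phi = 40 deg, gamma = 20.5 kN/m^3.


Compute passive earth pressure coefficient:
Kp = tan^2(45 + phi/2) = tan^2(65.0) = 4.59891
Compute passive force:
Pp = 0.5 * Kp * gamma * H^2
Pp = 0.5 * 4.59891 * 20.5 * 3.2^2
Pp = 482.7 kN/m


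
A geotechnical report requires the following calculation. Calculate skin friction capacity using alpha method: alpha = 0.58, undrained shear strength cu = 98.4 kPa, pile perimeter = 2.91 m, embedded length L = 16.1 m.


Using Qs = alpha * cu * perimeter * L
Qs = 0.58 * 98.4 * 2.91 * 16.1
Qs = 2673.88 kN


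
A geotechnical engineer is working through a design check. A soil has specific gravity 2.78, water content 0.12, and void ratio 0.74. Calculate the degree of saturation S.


Result: 0.4508

Derivation:
Using S = Gs * w / e
S = 2.78 * 0.12 / 0.74
S = 0.4508


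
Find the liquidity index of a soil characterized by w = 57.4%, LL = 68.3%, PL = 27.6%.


First compute the plasticity index:
PI = LL - PL = 68.3 - 27.6 = 40.7
Then compute the liquidity index:
LI = (w - PL) / PI
LI = (57.4 - 27.6) / 40.7
LI = 0.732


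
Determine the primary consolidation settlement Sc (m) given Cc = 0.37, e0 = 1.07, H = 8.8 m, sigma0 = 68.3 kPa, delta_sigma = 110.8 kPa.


Result: 0.6586 m

Derivation:
Using Sc = Cc * H / (1 + e0) * log10((sigma0 + delta_sigma) / sigma0)
Stress ratio = (68.3 + 110.8) / 68.3 = 2.62225
log10(2.62225) = 0.418675
Cc * H / (1 + e0) = 0.37 * 8.8 / (1 + 1.07) = 1.57295
Sc = 1.57295 * 0.418675
Sc = 0.6586 m


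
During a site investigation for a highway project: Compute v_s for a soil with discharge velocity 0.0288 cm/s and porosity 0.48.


Result: 0.06 cm/s

Derivation:
Using v_s = v_d / n
v_s = 0.0288 / 0.48
v_s = 0.06 cm/s


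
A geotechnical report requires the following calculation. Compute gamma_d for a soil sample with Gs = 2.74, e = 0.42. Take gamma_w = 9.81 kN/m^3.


Result: 18.929 kN/m^3

Derivation:
Using gamma_d = Gs * gamma_w / (1 + e)
gamma_d = 2.74 * 9.81 / (1 + 0.42)
gamma_d = 2.74 * 9.81 / 1.42
gamma_d = 18.929 kN/m^3


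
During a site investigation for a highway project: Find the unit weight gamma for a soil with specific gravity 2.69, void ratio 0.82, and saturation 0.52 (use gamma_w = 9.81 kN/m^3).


Result: 16.798 kN/m^3

Derivation:
Using gamma = gamma_w * (Gs + S*e) / (1 + e)
Numerator: Gs + S*e = 2.69 + 0.52*0.82 = 3.1164
Denominator: 1 + e = 1 + 0.82 = 1.82
gamma = 9.81 * 3.1164 / 1.82
gamma = 16.798 kN/m^3


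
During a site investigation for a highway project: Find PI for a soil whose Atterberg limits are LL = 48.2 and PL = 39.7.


Using PI = LL - PL
PI = 48.2 - 39.7
PI = 8.5


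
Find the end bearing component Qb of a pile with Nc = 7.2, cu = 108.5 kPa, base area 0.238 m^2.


Result: 185.93 kN

Derivation:
Using Qb = Nc * cu * Ab
Qb = 7.2 * 108.5 * 0.238
Qb = 185.93 kN


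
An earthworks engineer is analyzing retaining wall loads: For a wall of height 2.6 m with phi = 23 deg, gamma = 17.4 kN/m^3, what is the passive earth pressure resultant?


Result: 134.25 kN/m

Derivation:
Compute passive earth pressure coefficient:
Kp = tan^2(45 + phi/2) = tan^2(56.5) = 2.282623
Compute passive force:
Pp = 0.5 * Kp * gamma * H^2
Pp = 0.5 * 2.282623 * 17.4 * 2.6^2
Pp = 134.25 kN/m


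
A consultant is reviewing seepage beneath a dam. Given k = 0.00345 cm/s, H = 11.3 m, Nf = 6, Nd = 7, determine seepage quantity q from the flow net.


Result: 0.0003342 m^3/s per m

Derivation:
Convert k to m/s for unit consistency with H:
k = 0.00345 cm/s = 0.00345 / 100 m/s = 3.45e-05 m/s
Using q = k * H * Nf / Nd
Nf / Nd = 6 / 7 = 0.8571
q = 3.45e-05 * 11.3 * 0.8571
q = 0.0003342 m^3/s per m


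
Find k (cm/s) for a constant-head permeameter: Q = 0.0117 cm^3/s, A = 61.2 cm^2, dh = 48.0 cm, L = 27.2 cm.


Compute hydraulic gradient:
i = dh / L = 48.0 / 27.2 = 1.76471
Then apply Darcy's law:
k = Q / (A * i)
k = 0.0117 / (61.2 * 1.76471)
k = 0.0117 / 108
k = 0.000108 cm/s


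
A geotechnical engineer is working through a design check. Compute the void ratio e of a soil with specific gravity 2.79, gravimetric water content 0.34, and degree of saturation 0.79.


Result: 1.2008

Derivation:
Using the relation e = Gs * w / S
e = 2.79 * 0.34 / 0.79
e = 1.2008


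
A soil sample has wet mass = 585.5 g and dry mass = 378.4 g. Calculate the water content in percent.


Result: 54.73 %

Derivation:
Using w = (m_wet - m_dry) / m_dry * 100
m_wet - m_dry = 585.5 - 378.4 = 207.1 g
w = 207.1 / 378.4 * 100
w = 54.73 %


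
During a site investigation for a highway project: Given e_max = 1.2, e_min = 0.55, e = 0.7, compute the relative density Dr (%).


Result: 76.92 %

Derivation:
Using Dr = (e_max - e) / (e_max - e_min) * 100
e_max - e = 1.2 - 0.7 = 0.5
e_max - e_min = 1.2 - 0.55 = 0.65
Dr = 0.5 / 0.65 * 100
Dr = 76.92 %


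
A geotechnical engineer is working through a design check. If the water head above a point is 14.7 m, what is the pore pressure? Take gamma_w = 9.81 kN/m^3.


Using u = gamma_w * h_w
u = 9.81 * 14.7
u = 144.21 kPa


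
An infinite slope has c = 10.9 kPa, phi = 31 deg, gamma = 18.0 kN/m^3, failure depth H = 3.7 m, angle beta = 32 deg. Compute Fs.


Using Fs = c / (gamma*H*sin(beta)*cos(beta)) + tan(phi)/tan(beta)
Cohesion contribution = 10.9 / (18.0*3.7*sin(32)*cos(32))
Cohesion contribution = 0.364185
Friction contribution = tan(31)/tan(32) = 0.961578
Fs = 0.364185 + 0.961578
Fs = 1.326


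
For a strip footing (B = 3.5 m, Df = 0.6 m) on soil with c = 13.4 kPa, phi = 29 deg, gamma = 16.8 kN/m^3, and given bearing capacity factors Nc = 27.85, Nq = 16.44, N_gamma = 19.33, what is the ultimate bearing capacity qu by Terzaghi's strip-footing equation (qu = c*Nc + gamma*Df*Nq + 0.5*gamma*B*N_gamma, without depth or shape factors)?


Compute qu = c*Nc + gamma*Df*Nq + 0.5*gamma*B*N_gamma
Term 1: 13.4 * 27.85 = 373.19
Term 2: 16.8 * 0.6 * 16.44 = 165.7152
Term 3: 0.5 * 16.8 * 3.5 * 19.33 = 568.302
qu = 373.19 + 165.7152 + 568.302
qu = 1107.21 kPa


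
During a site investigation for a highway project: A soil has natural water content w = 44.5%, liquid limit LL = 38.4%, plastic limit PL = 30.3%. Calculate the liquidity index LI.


Result: 1.753

Derivation:
First compute the plasticity index:
PI = LL - PL = 38.4 - 30.3 = 8.1
Then compute the liquidity index:
LI = (w - PL) / PI
LI = (44.5 - 30.3) / 8.1
LI = 1.753


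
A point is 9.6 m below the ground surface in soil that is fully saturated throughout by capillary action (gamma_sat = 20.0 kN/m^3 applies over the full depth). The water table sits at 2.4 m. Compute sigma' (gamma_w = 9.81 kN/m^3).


Total stress = gamma_sat * depth
sigma = 20.0 * 9.6 = 192.0 kPa
Pore water pressure u = gamma_w * (depth - d_wt)
u = 9.81 * (9.6 - 2.4) = 70.632 kPa
Effective stress = sigma - u
sigma' = 192.0 - 70.632 = 121.37 kPa


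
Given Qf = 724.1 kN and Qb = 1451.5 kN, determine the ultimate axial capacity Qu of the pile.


Using Qu = Qf + Qb
Qu = 724.1 + 1451.5
Qu = 2175.6 kN


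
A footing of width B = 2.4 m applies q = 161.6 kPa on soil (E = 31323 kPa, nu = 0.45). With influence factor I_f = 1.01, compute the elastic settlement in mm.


Using Se = q * B * (1 - nu^2) * I_f / E
1 - nu^2 = 1 - 0.45^2 = 0.7975
Se = 161.6 * 2.4 * 0.7975 * 1.01 / 31323
Se = 0.009973 m
Convert to mm: Se = 0.009973 * 1000 = 9.973 mm


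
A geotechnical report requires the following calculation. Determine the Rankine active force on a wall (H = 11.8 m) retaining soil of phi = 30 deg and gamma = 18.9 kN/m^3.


Compute active earth pressure coefficient:
Ka = tan^2(45 - phi/2) = tan^2(30.0) = 0.333333
Compute active force:
Pa = 0.5 * Ka * gamma * H^2
Pa = 0.5 * 0.333333 * 18.9 * 11.8^2
Pa = 438.61 kN/m


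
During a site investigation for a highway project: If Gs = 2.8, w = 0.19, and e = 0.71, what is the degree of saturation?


Using S = Gs * w / e
S = 2.8 * 0.19 / 0.71
S = 0.7493


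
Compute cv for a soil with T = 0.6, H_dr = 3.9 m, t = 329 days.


Using cv = T * H_dr^2 / t
H_dr^2 = 3.9^2 = 15.21
cv = 0.6 * 15.21 / 329
cv = 0.02774 m^2/day


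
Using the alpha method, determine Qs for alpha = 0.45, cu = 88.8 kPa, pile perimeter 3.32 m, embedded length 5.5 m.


Using Qs = alpha * cu * perimeter * L
Qs = 0.45 * 88.8 * 3.32 * 5.5
Qs = 729.67 kN


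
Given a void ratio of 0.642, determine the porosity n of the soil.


Result: 0.391

Derivation:
Using the relation n = e / (1 + e)
n = 0.642 / (1 + 0.642)
n = 0.642 / 1.642
n = 0.391


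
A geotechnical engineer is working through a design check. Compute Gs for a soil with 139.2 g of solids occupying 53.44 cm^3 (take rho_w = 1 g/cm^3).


Using Gs = m_s / (V_s * rho_w)
Since rho_w = 1 g/cm^3:
Gs = 139.2 / 53.44
Gs = 2.605


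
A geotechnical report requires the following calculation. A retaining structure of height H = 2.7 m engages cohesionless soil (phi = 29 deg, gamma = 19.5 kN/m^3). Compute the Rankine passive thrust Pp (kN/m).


Result: 204.85 kN/m

Derivation:
Compute passive earth pressure coefficient:
Kp = tan^2(45 + phi/2) = tan^2(59.5) = 2.88206
Compute passive force:
Pp = 0.5 * Kp * gamma * H^2
Pp = 0.5 * 2.88206 * 19.5 * 2.7^2
Pp = 204.85 kN/m


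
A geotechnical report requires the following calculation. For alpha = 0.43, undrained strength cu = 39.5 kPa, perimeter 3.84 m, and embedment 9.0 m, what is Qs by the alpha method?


Using Qs = alpha * cu * perimeter * L
Qs = 0.43 * 39.5 * 3.84 * 9.0
Qs = 587.0 kN


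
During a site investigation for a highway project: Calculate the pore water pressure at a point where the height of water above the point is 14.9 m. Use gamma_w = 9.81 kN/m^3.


Result: 146.17 kPa

Derivation:
Using u = gamma_w * h_w
u = 9.81 * 14.9
u = 146.17 kPa


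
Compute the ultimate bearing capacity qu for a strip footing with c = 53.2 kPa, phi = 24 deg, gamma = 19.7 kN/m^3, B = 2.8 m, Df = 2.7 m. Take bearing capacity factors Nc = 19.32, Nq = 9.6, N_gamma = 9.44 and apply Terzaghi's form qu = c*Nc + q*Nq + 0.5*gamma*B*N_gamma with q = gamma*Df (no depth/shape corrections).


Compute qu = c*Nc + gamma*Df*Nq + 0.5*gamma*B*N_gamma
Term 1: 53.2 * 19.32 = 1027.824
Term 2: 19.7 * 2.7 * 9.6 = 510.624
Term 3: 0.5 * 19.7 * 2.8 * 9.44 = 260.3552
qu = 1027.824 + 510.624 + 260.3552
qu = 1798.8 kPa


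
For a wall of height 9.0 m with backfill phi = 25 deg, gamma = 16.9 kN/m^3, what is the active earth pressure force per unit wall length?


Result: 277.79 kN/m

Derivation:
Compute active earth pressure coefficient:
Ka = tan^2(45 - phi/2) = tan^2(32.5) = 0.405859
Compute active force:
Pa = 0.5 * Ka * gamma * H^2
Pa = 0.5 * 0.405859 * 16.9 * 9.0^2
Pa = 277.79 kN/m


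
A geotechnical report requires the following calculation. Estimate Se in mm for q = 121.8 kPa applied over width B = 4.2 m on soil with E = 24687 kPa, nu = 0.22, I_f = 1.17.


Result: 23.071 mm

Derivation:
Using Se = q * B * (1 - nu^2) * I_f / E
1 - nu^2 = 1 - 0.22^2 = 0.9516
Se = 121.8 * 4.2 * 0.9516 * 1.17 / 24687
Se = 0.023071 m
Convert to mm: Se = 0.023071 * 1000 = 23.071 mm


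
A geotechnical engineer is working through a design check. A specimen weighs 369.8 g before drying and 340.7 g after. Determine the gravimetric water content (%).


Using w = (m_wet - m_dry) / m_dry * 100
m_wet - m_dry = 369.8 - 340.7 = 29.1 g
w = 29.1 / 340.7 * 100
w = 8.54 %


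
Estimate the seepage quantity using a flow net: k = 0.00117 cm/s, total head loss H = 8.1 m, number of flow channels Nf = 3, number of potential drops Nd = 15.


Convert k to m/s for unit consistency with H:
k = 0.00117 cm/s = 0.00117 / 100 m/s = 1.17e-05 m/s
Using q = k * H * Nf / Nd
Nf / Nd = 3 / 15 = 0.2
q = 1.17e-05 * 8.1 * 0.2
q = 1.895e-05 m^3/s per m


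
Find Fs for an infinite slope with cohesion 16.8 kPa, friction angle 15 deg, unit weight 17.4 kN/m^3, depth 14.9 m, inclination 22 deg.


Using Fs = c / (gamma*H*sin(beta)*cos(beta)) + tan(phi)/tan(beta)
Cohesion contribution = 16.8 / (17.4*14.9*sin(22)*cos(22))
Cohesion contribution = 0.186566
Friction contribution = tan(15)/tan(22) = 0.663198
Fs = 0.186566 + 0.663198
Fs = 0.85


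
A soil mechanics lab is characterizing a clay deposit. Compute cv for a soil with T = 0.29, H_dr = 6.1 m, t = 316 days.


Using cv = T * H_dr^2 / t
H_dr^2 = 6.1^2 = 37.21
cv = 0.29 * 37.21 / 316
cv = 0.03415 m^2/day


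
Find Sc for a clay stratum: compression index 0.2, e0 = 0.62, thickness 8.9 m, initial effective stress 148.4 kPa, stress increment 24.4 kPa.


Result: 0.0726 m

Derivation:
Using Sc = Cc * H / (1 + e0) * log10((sigma0 + delta_sigma) / sigma0)
Stress ratio = (148.4 + 24.4) / 148.4 = 1.16442
log10(1.16442) = 0.0661098
Cc * H / (1 + e0) = 0.2 * 8.9 / (1 + 0.62) = 1.09877
Sc = 1.09877 * 0.0661098
Sc = 0.0726 m


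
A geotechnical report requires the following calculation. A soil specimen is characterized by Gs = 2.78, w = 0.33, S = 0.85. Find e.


Using the relation e = Gs * w / S
e = 2.78 * 0.33 / 0.85
e = 1.0793


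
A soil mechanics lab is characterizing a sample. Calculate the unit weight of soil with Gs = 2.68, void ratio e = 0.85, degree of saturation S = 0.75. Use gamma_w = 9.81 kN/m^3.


Result: 17.592 kN/m^3

Derivation:
Using gamma = gamma_w * (Gs + S*e) / (1 + e)
Numerator: Gs + S*e = 2.68 + 0.75*0.85 = 3.3175
Denominator: 1 + e = 1 + 0.85 = 1.85
gamma = 9.81 * 3.3175 / 1.85
gamma = 17.592 kN/m^3


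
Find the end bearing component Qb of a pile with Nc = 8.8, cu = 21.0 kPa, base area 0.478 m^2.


Result: 88.33 kN

Derivation:
Using Qb = Nc * cu * Ab
Qb = 8.8 * 21.0 * 0.478
Qb = 88.33 kN


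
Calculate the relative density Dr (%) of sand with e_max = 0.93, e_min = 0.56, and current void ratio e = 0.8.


Result: 35.14 %

Derivation:
Using Dr = (e_max - e) / (e_max - e_min) * 100
e_max - e = 0.93 - 0.8 = 0.13
e_max - e_min = 0.93 - 0.56 = 0.37
Dr = 0.13 / 0.37 * 100
Dr = 35.14 %


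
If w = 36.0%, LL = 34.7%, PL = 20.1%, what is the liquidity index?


First compute the plasticity index:
PI = LL - PL = 34.7 - 20.1 = 14.6
Then compute the liquidity index:
LI = (w - PL) / PI
LI = (36.0 - 20.1) / 14.6
LI = 1.089


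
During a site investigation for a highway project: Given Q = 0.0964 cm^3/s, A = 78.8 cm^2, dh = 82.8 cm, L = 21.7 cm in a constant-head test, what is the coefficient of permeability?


Compute hydraulic gradient:
i = dh / L = 82.8 / 21.7 = 3.81567
Then apply Darcy's law:
k = Q / (A * i)
k = 0.0964 / (78.8 * 3.81567)
k = 0.0964 / 300.675
k = 0.000321 cm/s


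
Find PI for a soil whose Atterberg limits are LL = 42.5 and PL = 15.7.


Using PI = LL - PL
PI = 42.5 - 15.7
PI = 26.8


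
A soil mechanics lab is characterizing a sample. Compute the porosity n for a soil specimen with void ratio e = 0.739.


Using the relation n = e / (1 + e)
n = 0.739 / (1 + 0.739)
n = 0.739 / 1.739
n = 0.425


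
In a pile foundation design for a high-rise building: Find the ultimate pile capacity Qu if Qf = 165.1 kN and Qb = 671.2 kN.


Result: 836.3 kN

Derivation:
Using Qu = Qf + Qb
Qu = 165.1 + 671.2
Qu = 836.3 kN


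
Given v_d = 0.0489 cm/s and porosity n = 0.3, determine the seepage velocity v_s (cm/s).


Result: 0.163 cm/s

Derivation:
Using v_s = v_d / n
v_s = 0.0489 / 0.3
v_s = 0.163 cm/s


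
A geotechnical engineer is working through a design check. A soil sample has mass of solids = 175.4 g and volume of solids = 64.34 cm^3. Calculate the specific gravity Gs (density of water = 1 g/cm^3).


Using Gs = m_s / (V_s * rho_w)
Since rho_w = 1 g/cm^3:
Gs = 175.4 / 64.34
Gs = 2.726


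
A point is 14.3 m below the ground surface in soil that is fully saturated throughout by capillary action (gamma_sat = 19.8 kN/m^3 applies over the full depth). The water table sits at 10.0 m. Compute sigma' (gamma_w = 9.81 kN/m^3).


Total stress = gamma_sat * depth
sigma = 19.8 * 14.3 = 283.14 kPa
Pore water pressure u = gamma_w * (depth - d_wt)
u = 9.81 * (14.3 - 10.0) = 42.183 kPa
Effective stress = sigma - u
sigma' = 283.14 - 42.183 = 240.96 kPa


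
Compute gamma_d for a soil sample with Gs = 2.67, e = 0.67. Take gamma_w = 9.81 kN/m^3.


Result: 15.684 kN/m^3

Derivation:
Using gamma_d = Gs * gamma_w / (1 + e)
gamma_d = 2.67 * 9.81 / (1 + 0.67)
gamma_d = 2.67 * 9.81 / 1.67
gamma_d = 15.684 kN/m^3


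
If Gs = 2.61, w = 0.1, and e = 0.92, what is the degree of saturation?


Using S = Gs * w / e
S = 2.61 * 0.1 / 0.92
S = 0.2837


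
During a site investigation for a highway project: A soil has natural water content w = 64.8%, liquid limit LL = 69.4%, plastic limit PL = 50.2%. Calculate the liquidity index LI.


First compute the plasticity index:
PI = LL - PL = 69.4 - 50.2 = 19.2
Then compute the liquidity index:
LI = (w - PL) / PI
LI = (64.8 - 50.2) / 19.2
LI = 0.76


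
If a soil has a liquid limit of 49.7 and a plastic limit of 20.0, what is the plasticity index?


Result: 29.7

Derivation:
Using PI = LL - PL
PI = 49.7 - 20.0
PI = 29.7


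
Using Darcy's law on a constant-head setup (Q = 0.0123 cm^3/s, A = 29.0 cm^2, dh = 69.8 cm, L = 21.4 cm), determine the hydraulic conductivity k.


Compute hydraulic gradient:
i = dh / L = 69.8 / 21.4 = 3.26168
Then apply Darcy's law:
k = Q / (A * i)
k = 0.0123 / (29.0 * 3.26168)
k = 0.0123 / 94.5888
k = 0.00013 cm/s


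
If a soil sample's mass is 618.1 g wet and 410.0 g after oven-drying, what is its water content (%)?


Result: 50.76 %

Derivation:
Using w = (m_wet - m_dry) / m_dry * 100
m_wet - m_dry = 618.1 - 410.0 = 208.1 g
w = 208.1 / 410.0 * 100
w = 50.76 %


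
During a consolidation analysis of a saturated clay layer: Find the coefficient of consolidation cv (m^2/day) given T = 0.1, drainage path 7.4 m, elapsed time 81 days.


Result: 0.0676 m^2/day

Derivation:
Using cv = T * H_dr^2 / t
H_dr^2 = 7.4^2 = 54.76
cv = 0.1 * 54.76 / 81
cv = 0.0676 m^2/day


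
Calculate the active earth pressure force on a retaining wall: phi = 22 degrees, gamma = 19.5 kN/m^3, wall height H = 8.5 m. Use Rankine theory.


Compute active earth pressure coefficient:
Ka = tan^2(45 - phi/2) = tan^2(34.0) = 0.454962
Compute active force:
Pa = 0.5 * Ka * gamma * H^2
Pa = 0.5 * 0.454962 * 19.5 * 8.5^2
Pa = 320.49 kN/m


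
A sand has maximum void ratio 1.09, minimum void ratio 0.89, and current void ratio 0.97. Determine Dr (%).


Using Dr = (e_max - e) / (e_max - e_min) * 100
e_max - e = 1.09 - 0.97 = 0.12
e_max - e_min = 1.09 - 0.89 = 0.2
Dr = 0.12 / 0.2 * 100
Dr = 60.0 %


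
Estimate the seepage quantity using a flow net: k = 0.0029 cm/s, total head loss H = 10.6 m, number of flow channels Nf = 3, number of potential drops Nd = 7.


Convert k to m/s for unit consistency with H:
k = 0.0029 cm/s = 0.0029 / 100 m/s = 2.9e-05 m/s
Using q = k * H * Nf / Nd
Nf / Nd = 3 / 7 = 0.4286
q = 2.9e-05 * 10.6 * 0.4286
q = 0.0001317 m^3/s per m


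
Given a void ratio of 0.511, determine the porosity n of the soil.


Using the relation n = e / (1 + e)
n = 0.511 / (1 + 0.511)
n = 0.511 / 1.511
n = 0.3382


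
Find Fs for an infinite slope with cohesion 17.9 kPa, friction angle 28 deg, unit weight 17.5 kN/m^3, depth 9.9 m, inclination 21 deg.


Using Fs = c / (gamma*H*sin(beta)*cos(beta)) + tan(phi)/tan(beta)
Cohesion contribution = 17.9 / (17.5*9.9*sin(21)*cos(21))
Cohesion contribution = 0.308815
Friction contribution = tan(28)/tan(21) = 1.38515
Fs = 0.308815 + 1.38515
Fs = 1.694


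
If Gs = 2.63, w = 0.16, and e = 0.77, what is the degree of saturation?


Result: 0.5465

Derivation:
Using S = Gs * w / e
S = 2.63 * 0.16 / 0.77
S = 0.5465


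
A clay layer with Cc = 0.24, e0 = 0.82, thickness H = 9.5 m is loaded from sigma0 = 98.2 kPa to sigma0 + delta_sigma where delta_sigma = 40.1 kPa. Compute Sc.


Result: 0.1863 m

Derivation:
Using Sc = Cc * H / (1 + e0) * log10((sigma0 + delta_sigma) / sigma0)
Stress ratio = (98.2 + 40.1) / 98.2 = 1.40835
log10(1.40835) = 0.148711
Cc * H / (1 + e0) = 0.24 * 9.5 / (1 + 0.82) = 1.25275
Sc = 1.25275 * 0.148711
Sc = 0.1863 m


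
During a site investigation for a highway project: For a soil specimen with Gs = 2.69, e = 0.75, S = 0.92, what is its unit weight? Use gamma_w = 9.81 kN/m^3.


Using gamma = gamma_w * (Gs + S*e) / (1 + e)
Numerator: Gs + S*e = 2.69 + 0.92*0.75 = 3.38
Denominator: 1 + e = 1 + 0.75 = 1.75
gamma = 9.81 * 3.38 / 1.75
gamma = 18.947 kN/m^3


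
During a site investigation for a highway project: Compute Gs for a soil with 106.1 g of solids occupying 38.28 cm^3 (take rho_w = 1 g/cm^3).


Result: 2.772

Derivation:
Using Gs = m_s / (V_s * rho_w)
Since rho_w = 1 g/cm^3:
Gs = 106.1 / 38.28
Gs = 2.772


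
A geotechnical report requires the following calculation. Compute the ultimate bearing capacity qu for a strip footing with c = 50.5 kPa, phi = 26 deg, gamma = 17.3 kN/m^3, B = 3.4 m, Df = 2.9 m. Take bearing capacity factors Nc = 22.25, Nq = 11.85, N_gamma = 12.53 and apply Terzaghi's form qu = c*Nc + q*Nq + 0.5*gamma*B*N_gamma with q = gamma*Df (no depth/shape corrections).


Compute qu = c*Nc + gamma*Df*Nq + 0.5*gamma*B*N_gamma
Term 1: 50.5 * 22.25 = 1123.625
Term 2: 17.3 * 2.9 * 11.85 = 594.5145
Term 3: 0.5 * 17.3 * 3.4 * 12.53 = 368.5073
qu = 1123.625 + 594.5145 + 368.5073
qu = 2086.65 kPa


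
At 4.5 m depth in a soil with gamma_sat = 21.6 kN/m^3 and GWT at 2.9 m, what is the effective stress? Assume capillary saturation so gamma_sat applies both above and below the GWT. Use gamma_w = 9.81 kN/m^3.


Result: 81.5 kPa

Derivation:
Total stress = gamma_sat * depth
sigma = 21.6 * 4.5 = 97.2 kPa
Pore water pressure u = gamma_w * (depth - d_wt)
u = 9.81 * (4.5 - 2.9) = 15.696 kPa
Effective stress = sigma - u
sigma' = 97.2 - 15.696 = 81.5 kPa


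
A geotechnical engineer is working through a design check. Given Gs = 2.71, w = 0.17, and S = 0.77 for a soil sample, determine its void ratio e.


Using the relation e = Gs * w / S
e = 2.71 * 0.17 / 0.77
e = 0.5983


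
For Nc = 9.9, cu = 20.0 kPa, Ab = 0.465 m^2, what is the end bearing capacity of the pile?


Using Qb = Nc * cu * Ab
Qb = 9.9 * 20.0 * 0.465
Qb = 92.07 kN


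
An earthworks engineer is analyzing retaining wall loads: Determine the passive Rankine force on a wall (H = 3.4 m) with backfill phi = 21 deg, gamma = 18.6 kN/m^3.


Result: 227.6 kN/m

Derivation:
Compute passive earth pressure coefficient:
Kp = tan^2(45 + phi/2) = tan^2(55.5) = 2.117051
Compute passive force:
Pp = 0.5 * Kp * gamma * H^2
Pp = 0.5 * 2.117051 * 18.6 * 3.4^2
Pp = 227.6 kN/m


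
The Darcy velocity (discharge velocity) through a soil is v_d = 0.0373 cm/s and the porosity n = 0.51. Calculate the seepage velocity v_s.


Result: 0.07314 cm/s

Derivation:
Using v_s = v_d / n
v_s = 0.0373 / 0.51
v_s = 0.07314 cm/s


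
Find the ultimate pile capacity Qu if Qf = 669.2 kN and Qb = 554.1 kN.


Result: 1223.3 kN

Derivation:
Using Qu = Qf + Qb
Qu = 669.2 + 554.1
Qu = 1223.3 kN


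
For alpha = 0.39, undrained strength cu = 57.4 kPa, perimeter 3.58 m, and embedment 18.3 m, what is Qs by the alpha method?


Using Qs = alpha * cu * perimeter * L
Qs = 0.39 * 57.4 * 3.58 * 18.3
Qs = 1466.6 kN


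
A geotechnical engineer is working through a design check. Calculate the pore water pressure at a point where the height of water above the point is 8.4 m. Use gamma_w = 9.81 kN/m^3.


Using u = gamma_w * h_w
u = 9.81 * 8.4
u = 82.4 kPa


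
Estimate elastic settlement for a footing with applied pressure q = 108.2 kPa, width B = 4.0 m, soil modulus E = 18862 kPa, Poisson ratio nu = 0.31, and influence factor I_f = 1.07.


Result: 22.192 mm

Derivation:
Using Se = q * B * (1 - nu^2) * I_f / E
1 - nu^2 = 1 - 0.31^2 = 0.9039
Se = 108.2 * 4.0 * 0.9039 * 1.07 / 18862
Se = 0.022192 m
Convert to mm: Se = 0.022192 * 1000 = 22.192 mm


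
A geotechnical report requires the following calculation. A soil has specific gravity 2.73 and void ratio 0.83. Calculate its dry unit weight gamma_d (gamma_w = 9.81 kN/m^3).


Using gamma_d = Gs * gamma_w / (1 + e)
gamma_d = 2.73 * 9.81 / (1 + 0.83)
gamma_d = 2.73 * 9.81 / 1.83
gamma_d = 14.635 kN/m^3


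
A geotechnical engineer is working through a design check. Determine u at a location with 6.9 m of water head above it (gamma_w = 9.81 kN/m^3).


Using u = gamma_w * h_w
u = 9.81 * 6.9
u = 67.69 kPa


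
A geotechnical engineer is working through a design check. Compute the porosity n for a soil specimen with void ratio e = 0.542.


Using the relation n = e / (1 + e)
n = 0.542 / (1 + 0.542)
n = 0.542 / 1.542
n = 0.3515


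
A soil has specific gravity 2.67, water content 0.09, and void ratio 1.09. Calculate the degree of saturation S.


Using S = Gs * w / e
S = 2.67 * 0.09 / 1.09
S = 0.2205


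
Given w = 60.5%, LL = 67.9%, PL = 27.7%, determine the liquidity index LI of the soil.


First compute the plasticity index:
PI = LL - PL = 67.9 - 27.7 = 40.2
Then compute the liquidity index:
LI = (w - PL) / PI
LI = (60.5 - 27.7) / 40.2
LI = 0.816


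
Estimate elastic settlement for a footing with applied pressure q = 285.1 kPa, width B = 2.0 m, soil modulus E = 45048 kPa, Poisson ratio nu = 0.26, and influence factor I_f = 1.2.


Using Se = q * B * (1 - nu^2) * I_f / E
1 - nu^2 = 1 - 0.26^2 = 0.9324
Se = 285.1 * 2.0 * 0.9324 * 1.2 / 45048
Se = 0.014162 m
Convert to mm: Se = 0.014162 * 1000 = 14.162 mm


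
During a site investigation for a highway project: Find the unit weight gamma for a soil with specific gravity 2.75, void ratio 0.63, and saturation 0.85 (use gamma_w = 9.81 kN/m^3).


Using gamma = gamma_w * (Gs + S*e) / (1 + e)
Numerator: Gs + S*e = 2.75 + 0.85*0.63 = 3.2855
Denominator: 1 + e = 1 + 0.63 = 1.63
gamma = 9.81 * 3.2855 / 1.63
gamma = 19.773 kN/m^3


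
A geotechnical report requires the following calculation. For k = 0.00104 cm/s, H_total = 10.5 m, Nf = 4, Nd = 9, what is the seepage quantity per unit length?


Result: 4.853e-05 m^3/s per m

Derivation:
Convert k to m/s for unit consistency with H:
k = 0.00104 cm/s = 0.00104 / 100 m/s = 1.04e-05 m/s
Using q = k * H * Nf / Nd
Nf / Nd = 4 / 9 = 0.4444
q = 1.04e-05 * 10.5 * 0.4444
q = 4.853e-05 m^3/s per m


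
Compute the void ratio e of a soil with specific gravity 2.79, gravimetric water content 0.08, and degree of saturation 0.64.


Using the relation e = Gs * w / S
e = 2.79 * 0.08 / 0.64
e = 0.3488


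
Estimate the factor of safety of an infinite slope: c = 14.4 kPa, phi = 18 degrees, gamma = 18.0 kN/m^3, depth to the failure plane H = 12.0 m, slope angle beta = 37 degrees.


Using Fs = c / (gamma*H*sin(beta)*cos(beta)) + tan(phi)/tan(beta)
Cohesion contribution = 14.4 / (18.0*12.0*sin(37)*cos(37))
Cohesion contribution = 0.138707
Friction contribution = tan(18)/tan(37) = 0.431183
Fs = 0.138707 + 0.431183
Fs = 0.57


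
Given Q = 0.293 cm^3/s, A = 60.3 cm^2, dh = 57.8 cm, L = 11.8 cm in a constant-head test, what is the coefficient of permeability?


Result: 0.000992 cm/s

Derivation:
Compute hydraulic gradient:
i = dh / L = 57.8 / 11.8 = 4.89831
Then apply Darcy's law:
k = Q / (A * i)
k = 0.293 / (60.3 * 4.89831)
k = 0.293 / 295.368
k = 0.000992 cm/s


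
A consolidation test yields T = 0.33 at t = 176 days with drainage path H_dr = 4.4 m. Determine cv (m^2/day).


Result: 0.0363 m^2/day

Derivation:
Using cv = T * H_dr^2 / t
H_dr^2 = 4.4^2 = 19.36
cv = 0.33 * 19.36 / 176
cv = 0.0363 m^2/day


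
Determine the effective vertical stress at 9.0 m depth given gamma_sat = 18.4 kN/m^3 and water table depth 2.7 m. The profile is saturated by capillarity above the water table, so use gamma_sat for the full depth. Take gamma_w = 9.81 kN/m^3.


Total stress = gamma_sat * depth
sigma = 18.4 * 9.0 = 165.6 kPa
Pore water pressure u = gamma_w * (depth - d_wt)
u = 9.81 * (9.0 - 2.7) = 61.803 kPa
Effective stress = sigma - u
sigma' = 165.6 - 61.803 = 103.8 kPa


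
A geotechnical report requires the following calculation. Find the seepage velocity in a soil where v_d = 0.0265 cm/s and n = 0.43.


Result: 0.06163 cm/s

Derivation:
Using v_s = v_d / n
v_s = 0.0265 / 0.43
v_s = 0.06163 cm/s


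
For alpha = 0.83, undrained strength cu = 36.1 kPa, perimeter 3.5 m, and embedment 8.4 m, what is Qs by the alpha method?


Using Qs = alpha * cu * perimeter * L
Qs = 0.83 * 36.1 * 3.5 * 8.4
Qs = 880.91 kN


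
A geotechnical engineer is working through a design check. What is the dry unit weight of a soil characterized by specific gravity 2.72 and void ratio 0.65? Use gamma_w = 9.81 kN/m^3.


Using gamma_d = Gs * gamma_w / (1 + e)
gamma_d = 2.72 * 9.81 / (1 + 0.65)
gamma_d = 2.72 * 9.81 / 1.65
gamma_d = 16.172 kN/m^3


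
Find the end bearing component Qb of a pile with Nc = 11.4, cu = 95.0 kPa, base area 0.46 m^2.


Using Qb = Nc * cu * Ab
Qb = 11.4 * 95.0 * 0.46
Qb = 498.18 kN


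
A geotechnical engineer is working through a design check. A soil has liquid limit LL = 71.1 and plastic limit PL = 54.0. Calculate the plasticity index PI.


Result: 17.1

Derivation:
Using PI = LL - PL
PI = 71.1 - 54.0
PI = 17.1


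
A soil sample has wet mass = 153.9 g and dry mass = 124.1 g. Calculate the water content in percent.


Result: 24.01 %

Derivation:
Using w = (m_wet - m_dry) / m_dry * 100
m_wet - m_dry = 153.9 - 124.1 = 29.8 g
w = 29.8 / 124.1 * 100
w = 24.01 %


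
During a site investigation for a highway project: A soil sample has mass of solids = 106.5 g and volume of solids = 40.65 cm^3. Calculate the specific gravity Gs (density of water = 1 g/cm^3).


Using Gs = m_s / (V_s * rho_w)
Since rho_w = 1 g/cm^3:
Gs = 106.5 / 40.65
Gs = 2.62


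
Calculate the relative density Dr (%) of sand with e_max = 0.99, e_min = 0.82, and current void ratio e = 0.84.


Using Dr = (e_max - e) / (e_max - e_min) * 100
e_max - e = 0.99 - 0.84 = 0.15
e_max - e_min = 0.99 - 0.82 = 0.17
Dr = 0.15 / 0.17 * 100
Dr = 88.24 %


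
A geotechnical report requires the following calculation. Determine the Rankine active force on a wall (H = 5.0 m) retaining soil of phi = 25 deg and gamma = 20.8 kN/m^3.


Compute active earth pressure coefficient:
Ka = tan^2(45 - phi/2) = tan^2(32.5) = 0.405859
Compute active force:
Pa = 0.5 * Ka * gamma * H^2
Pa = 0.5 * 0.405859 * 20.8 * 5.0^2
Pa = 105.52 kN/m


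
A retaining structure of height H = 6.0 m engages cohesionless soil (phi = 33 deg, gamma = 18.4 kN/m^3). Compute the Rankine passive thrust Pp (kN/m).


Compute passive earth pressure coefficient:
Kp = tan^2(45 + phi/2) = tan^2(61.5) = 3.39212
Compute passive force:
Pp = 0.5 * Kp * gamma * H^2
Pp = 0.5 * 3.39212 * 18.4 * 6.0^2
Pp = 1123.47 kN/m


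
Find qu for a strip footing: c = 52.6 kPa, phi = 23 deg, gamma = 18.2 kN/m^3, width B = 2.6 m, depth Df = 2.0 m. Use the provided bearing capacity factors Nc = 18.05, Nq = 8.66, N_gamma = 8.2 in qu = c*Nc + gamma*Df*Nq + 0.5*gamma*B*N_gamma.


Result: 1458.67 kPa

Derivation:
Compute qu = c*Nc + gamma*Df*Nq + 0.5*gamma*B*N_gamma
Term 1: 52.6 * 18.05 = 949.43
Term 2: 18.2 * 2.0 * 8.66 = 315.224
Term 3: 0.5 * 18.2 * 2.6 * 8.2 = 194.012
qu = 949.43 + 315.224 + 194.012
qu = 1458.67 kPa


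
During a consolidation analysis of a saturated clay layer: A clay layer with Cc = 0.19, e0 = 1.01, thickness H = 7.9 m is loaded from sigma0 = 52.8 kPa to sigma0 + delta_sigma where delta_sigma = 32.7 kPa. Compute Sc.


Using Sc = Cc * H / (1 + e0) * log10((sigma0 + delta_sigma) / sigma0)
Stress ratio = (52.8 + 32.7) / 52.8 = 1.61932
log10(1.61932) = 0.209332
Cc * H / (1 + e0) = 0.19 * 7.9 / (1 + 1.01) = 0.746766
Sc = 0.746766 * 0.209332
Sc = 0.1563 m


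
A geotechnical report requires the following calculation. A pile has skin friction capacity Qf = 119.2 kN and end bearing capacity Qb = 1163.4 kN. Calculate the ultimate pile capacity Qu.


Using Qu = Qf + Qb
Qu = 119.2 + 1163.4
Qu = 1282.6 kN


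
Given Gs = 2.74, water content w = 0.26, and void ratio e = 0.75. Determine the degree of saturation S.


Result: 0.9499

Derivation:
Using S = Gs * w / e
S = 2.74 * 0.26 / 0.75
S = 0.9499


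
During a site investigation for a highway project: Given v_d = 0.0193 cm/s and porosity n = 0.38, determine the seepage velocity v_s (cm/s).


Result: 0.05079 cm/s

Derivation:
Using v_s = v_d / n
v_s = 0.0193 / 0.38
v_s = 0.05079 cm/s


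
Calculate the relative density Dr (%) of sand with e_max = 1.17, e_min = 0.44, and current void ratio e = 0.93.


Using Dr = (e_max - e) / (e_max - e_min) * 100
e_max - e = 1.17 - 0.93 = 0.24
e_max - e_min = 1.17 - 0.44 = 0.73
Dr = 0.24 / 0.73 * 100
Dr = 32.88 %


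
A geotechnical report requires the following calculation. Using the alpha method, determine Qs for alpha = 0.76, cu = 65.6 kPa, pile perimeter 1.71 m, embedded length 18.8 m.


Result: 1602.77 kN

Derivation:
Using Qs = alpha * cu * perimeter * L
Qs = 0.76 * 65.6 * 1.71 * 18.8
Qs = 1602.77 kN


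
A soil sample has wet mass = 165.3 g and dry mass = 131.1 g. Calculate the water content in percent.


Using w = (m_wet - m_dry) / m_dry * 100
m_wet - m_dry = 165.3 - 131.1 = 34.2 g
w = 34.2 / 131.1 * 100
w = 26.09 %


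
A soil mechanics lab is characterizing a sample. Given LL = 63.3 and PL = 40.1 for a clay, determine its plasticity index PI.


Result: 23.2

Derivation:
Using PI = LL - PL
PI = 63.3 - 40.1
PI = 23.2


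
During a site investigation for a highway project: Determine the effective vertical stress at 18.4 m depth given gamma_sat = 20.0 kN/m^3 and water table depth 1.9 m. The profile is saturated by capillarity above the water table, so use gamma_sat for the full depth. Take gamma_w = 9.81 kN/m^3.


Total stress = gamma_sat * depth
sigma = 20.0 * 18.4 = 368.0 kPa
Pore water pressure u = gamma_w * (depth - d_wt)
u = 9.81 * (18.4 - 1.9) = 161.865 kPa
Effective stress = sigma - u
sigma' = 368.0 - 161.865 = 206.14 kPa


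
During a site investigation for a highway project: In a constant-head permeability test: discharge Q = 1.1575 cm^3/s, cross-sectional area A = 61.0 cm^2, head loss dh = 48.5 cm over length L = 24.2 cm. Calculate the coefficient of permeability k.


Compute hydraulic gradient:
i = dh / L = 48.5 / 24.2 = 2.00413
Then apply Darcy's law:
k = Q / (A * i)
k = 1.1575 / (61.0 * 2.00413)
k = 1.1575 / 122.252
k = 0.009468 cm/s


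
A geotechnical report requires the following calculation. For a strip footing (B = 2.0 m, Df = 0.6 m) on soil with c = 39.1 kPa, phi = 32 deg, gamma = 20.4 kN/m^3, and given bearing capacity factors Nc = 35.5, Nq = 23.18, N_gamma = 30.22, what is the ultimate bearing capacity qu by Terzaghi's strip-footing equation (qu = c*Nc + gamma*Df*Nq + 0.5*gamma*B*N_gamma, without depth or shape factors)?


Compute qu = c*Nc + gamma*Df*Nq + 0.5*gamma*B*N_gamma
Term 1: 39.1 * 35.5 = 1388.05
Term 2: 20.4 * 0.6 * 23.18 = 283.7232
Term 3: 0.5 * 20.4 * 2.0 * 30.22 = 616.488
qu = 1388.05 + 283.7232 + 616.488
qu = 2288.26 kPa
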